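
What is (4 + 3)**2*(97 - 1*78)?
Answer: 931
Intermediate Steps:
(4 + 3)**2*(97 - 1*78) = 7**2*(97 - 78) = 49*19 = 931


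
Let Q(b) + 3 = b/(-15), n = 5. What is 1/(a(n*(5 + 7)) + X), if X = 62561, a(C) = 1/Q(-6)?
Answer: 13/813288 ≈ 1.5984e-5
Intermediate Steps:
Q(b) = -3 - b/15 (Q(b) = -3 + b/(-15) = -3 + b*(-1/15) = -3 - b/15)
a(C) = -5/13 (a(C) = 1/(-3 - 1/15*(-6)) = 1/(-3 + ⅖) = 1/(-13/5) = -5/13)
1/(a(n*(5 + 7)) + X) = 1/(-5/13 + 62561) = 1/(813288/13) = 13/813288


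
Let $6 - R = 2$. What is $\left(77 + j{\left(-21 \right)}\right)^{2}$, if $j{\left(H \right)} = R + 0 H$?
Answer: $6561$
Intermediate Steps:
$R = 4$ ($R = 6 - 2 = 4$)
$j{\left(H \right)} = 4$ ($j{\left(H \right)} = 4 + 0 H = 4 + 0 = 4$)
$\left(77 + j{\left(-21 \right)}\right)^{2} = \left(77 + 4\right)^{2} = 81^{2} = 6561$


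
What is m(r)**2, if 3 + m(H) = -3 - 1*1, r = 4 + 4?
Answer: 49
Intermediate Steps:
r = 8
m(H) = -7 (m(H) = -3 + (-3 - 1*1) = -3 + (-3 - 1) = -3 - 4 = -7)
m(r)**2 = (-7)**2 = 49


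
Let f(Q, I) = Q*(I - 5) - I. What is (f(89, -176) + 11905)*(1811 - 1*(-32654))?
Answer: -138825020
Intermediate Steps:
f(Q, I) = -I + Q*(-5 + I) (f(Q, I) = Q*(-5 + I) - I = -I + Q*(-5 + I))
(f(89, -176) + 11905)*(1811 - 1*(-32654)) = ((-1*(-176) - 5*89 - 176*89) + 11905)*(1811 - 1*(-32654)) = ((176 - 445 - 15664) + 11905)*(1811 + 32654) = (-15933 + 11905)*34465 = -4028*34465 = -138825020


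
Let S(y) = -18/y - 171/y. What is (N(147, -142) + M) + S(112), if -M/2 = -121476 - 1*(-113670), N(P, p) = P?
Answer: 252117/16 ≈ 15757.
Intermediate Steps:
M = 15612 (M = -2*(-121476 - 1*(-113670)) = -2*(-121476 + 113670) = -2*(-7806) = 15612)
S(y) = -189/y
(N(147, -142) + M) + S(112) = (147 + 15612) - 189/112 = 15759 - 189*1/112 = 15759 - 27/16 = 252117/16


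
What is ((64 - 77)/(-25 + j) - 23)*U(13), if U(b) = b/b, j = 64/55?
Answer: -29438/1311 ≈ -22.455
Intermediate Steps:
j = 64/55 (j = 64*(1/55) = 64/55 ≈ 1.1636)
U(b) = 1
((64 - 77)/(-25 + j) - 23)*U(13) = ((64 - 77)/(-25 + 64/55) - 23)*1 = (-13/(-1311/55) - 23)*1 = (-13*(-55/1311) - 23)*1 = (715/1311 - 23)*1 = -29438/1311*1 = -29438/1311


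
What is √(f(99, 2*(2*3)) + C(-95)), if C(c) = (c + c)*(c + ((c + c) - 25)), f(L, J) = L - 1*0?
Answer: √58999 ≈ 242.90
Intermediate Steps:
f(L, J) = L (f(L, J) = L + 0 = L)
C(c) = 2*c*(-25 + 3*c) (C(c) = (2*c)*(c + (2*c - 25)) = (2*c)*(c + (-25 + 2*c)) = (2*c)*(-25 + 3*c) = 2*c*(-25 + 3*c))
√(f(99, 2*(2*3)) + C(-95)) = √(99 + 2*(-95)*(-25 + 3*(-95))) = √(99 + 2*(-95)*(-25 - 285)) = √(99 + 2*(-95)*(-310)) = √(99 + 58900) = √58999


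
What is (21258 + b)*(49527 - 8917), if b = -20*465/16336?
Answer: 1762785620835/2042 ≈ 8.6326e+8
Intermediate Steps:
b = -2325/4084 (b = -9300*1/16336 = -2325/4084 ≈ -0.56929)
(21258 + b)*(49527 - 8917) = (21258 - 2325/4084)*(49527 - 8917) = (86815347/4084)*40610 = 1762785620835/2042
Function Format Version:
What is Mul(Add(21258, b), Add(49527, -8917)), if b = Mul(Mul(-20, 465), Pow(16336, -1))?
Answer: Rational(1762785620835, 2042) ≈ 8.6326e+8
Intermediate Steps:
b = Rational(-2325, 4084) (b = Mul(-9300, Rational(1, 16336)) = Rational(-2325, 4084) ≈ -0.56929)
Mul(Add(21258, b), Add(49527, -8917)) = Mul(Add(21258, Rational(-2325, 4084)), Add(49527, -8917)) = Mul(Rational(86815347, 4084), 40610) = Rational(1762785620835, 2042)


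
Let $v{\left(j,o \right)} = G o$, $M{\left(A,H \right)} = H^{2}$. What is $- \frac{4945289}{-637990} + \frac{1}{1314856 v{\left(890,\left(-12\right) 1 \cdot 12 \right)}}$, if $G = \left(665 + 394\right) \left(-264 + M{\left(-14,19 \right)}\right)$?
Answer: $\frac{48091692318590894509}{6204292364377088640} \approx 7.7514$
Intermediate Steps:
$G = 102723$ ($G = \left(665 + 394\right) \left(-264 + 19^{2}\right) = 1059 \left(-264 + 361\right) = 1059 \cdot 97 = 102723$)
$v{\left(j,o \right)} = 102723 o$
$- \frac{4945289}{-637990} + \frac{1}{1314856 v{\left(890,\left(-12\right) 1 \cdot 12 \right)}} = - \frac{4945289}{-637990} + \frac{1}{1314856 \cdot 102723 \left(-12\right) 1 \cdot 12} = \left(-4945289\right) \left(- \frac{1}{637990}\right) + \frac{1}{1314856 \cdot 102723 \left(\left(-12\right) 12\right)} = \frac{4945289}{637990} + \frac{1}{1314856 \cdot 102723 \left(-144\right)} = \frac{4945289}{637990} + \frac{1}{1314856 \left(-14792112\right)} = \frac{4945289}{637990} + \frac{1}{1314856} \left(- \frac{1}{14792112}\right) = \frac{4945289}{637990} - \frac{1}{19449497215872} = \frac{48091692318590894509}{6204292364377088640}$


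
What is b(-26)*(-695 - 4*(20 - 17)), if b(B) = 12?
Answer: -8484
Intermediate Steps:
b(-26)*(-695 - 4*(20 - 17)) = 12*(-695 - 4*(20 - 17)) = 12*(-695 - 4*3) = 12*(-695 - 12) = 12*(-707) = -8484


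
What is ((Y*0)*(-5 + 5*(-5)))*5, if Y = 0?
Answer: 0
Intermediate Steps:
((Y*0)*(-5 + 5*(-5)))*5 = ((0*0)*(-5 + 5*(-5)))*5 = (0*(-5 - 25))*5 = (0*(-30))*5 = 0*5 = 0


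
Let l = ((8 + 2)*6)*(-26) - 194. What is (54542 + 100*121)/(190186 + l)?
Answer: 33321/94216 ≈ 0.35367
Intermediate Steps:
l = -1754 (l = (10*6)*(-26) - 194 = 60*(-26) - 194 = -1560 - 194 = -1754)
(54542 + 100*121)/(190186 + l) = (54542 + 100*121)/(190186 - 1754) = (54542 + 12100)/188432 = 66642*(1/188432) = 33321/94216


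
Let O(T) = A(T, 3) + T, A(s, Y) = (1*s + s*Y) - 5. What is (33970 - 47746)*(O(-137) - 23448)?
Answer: 332525088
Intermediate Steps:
A(s, Y) = -5 + s + Y*s (A(s, Y) = (s + Y*s) - 5 = -5 + s + Y*s)
O(T) = -5 + 5*T (O(T) = (-5 + T + 3*T) + T = (-5 + 4*T) + T = -5 + 5*T)
(33970 - 47746)*(O(-137) - 23448) = (33970 - 47746)*((-5 + 5*(-137)) - 23448) = -13776*((-5 - 685) - 23448) = -13776*(-690 - 23448) = -13776*(-24138) = 332525088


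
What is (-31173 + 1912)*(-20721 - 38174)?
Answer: 1723326595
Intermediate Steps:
(-31173 + 1912)*(-20721 - 38174) = -29261*(-58895) = 1723326595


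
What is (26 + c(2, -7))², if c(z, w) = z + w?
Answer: 441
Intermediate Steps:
c(z, w) = w + z
(26 + c(2, -7))² = (26 + (-7 + 2))² = (26 - 5)² = 21² = 441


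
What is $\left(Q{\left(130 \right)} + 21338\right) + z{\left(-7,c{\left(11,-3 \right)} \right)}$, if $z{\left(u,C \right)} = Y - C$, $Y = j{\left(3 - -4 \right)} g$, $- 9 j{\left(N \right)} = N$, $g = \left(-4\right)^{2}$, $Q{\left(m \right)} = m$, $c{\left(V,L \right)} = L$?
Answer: $\frac{193127}{9} \approx 21459.0$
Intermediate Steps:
$g = 16$
$j{\left(N \right)} = - \frac{N}{9}$
$Y = - \frac{112}{9}$ ($Y = - \frac{3 - -4}{9} \cdot 16 = - \frac{3 + 4}{9} \cdot 16 = \left(- \frac{1}{9}\right) 7 \cdot 16 = \left(- \frac{7}{9}\right) 16 = - \frac{112}{9} \approx -12.444$)
$z{\left(u,C \right)} = - \frac{112}{9} - C$
$\left(Q{\left(130 \right)} + 21338\right) + z{\left(-7,c{\left(11,-3 \right)} \right)} = \left(130 + 21338\right) - \frac{85}{9} = 21468 + \left(- \frac{112}{9} + 3\right) = 21468 - \frac{85}{9} = \frac{193127}{9}$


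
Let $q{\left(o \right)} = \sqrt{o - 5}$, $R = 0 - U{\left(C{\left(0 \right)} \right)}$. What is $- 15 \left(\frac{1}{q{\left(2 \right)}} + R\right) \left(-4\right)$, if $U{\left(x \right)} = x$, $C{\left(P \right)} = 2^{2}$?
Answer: $-240 - 20 i \sqrt{3} \approx -240.0 - 34.641 i$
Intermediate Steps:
$C{\left(P \right)} = 4$
$R = -4$ ($R = 0 - 4 = -4$)
$q{\left(o \right)} = \sqrt{-5 + o}$
$- 15 \left(\frac{1}{q{\left(2 \right)}} + R\right) \left(-4\right) = - 15 \left(\frac{1}{\sqrt{-5 + 2}} - 4\right) \left(-4\right) = - 15 \left(\frac{1}{\sqrt{-3}} - 4\right) \left(-4\right) = - 15 \left(\frac{1}{i \sqrt{3}} - 4\right) \left(-4\right) = - 15 \left(- \frac{i \sqrt{3}}{3} - 4\right) \left(-4\right) = - 15 \left(-4 - \frac{i \sqrt{3}}{3}\right) \left(-4\right) = - 15 \left(16 + \frac{4 i \sqrt{3}}{3}\right) = -240 - 20 i \sqrt{3}$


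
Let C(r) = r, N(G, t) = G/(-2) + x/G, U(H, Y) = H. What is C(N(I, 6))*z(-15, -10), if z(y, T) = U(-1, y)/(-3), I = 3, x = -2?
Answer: -13/18 ≈ -0.72222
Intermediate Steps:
z(y, T) = ⅓ (z(y, T) = -1/(-3) = -1*(-⅓) = ⅓)
N(G, t) = -2/G - G/2 (N(G, t) = G/(-2) - 2/G = G*(-½) - 2/G = -G/2 - 2/G = -2/G - G/2)
C(N(I, 6))*z(-15, -10) = (-2/3 - ½*3)*(⅓) = (-2*⅓ - 3/2)*(⅓) = (-⅔ - 3/2)*(⅓) = -13/6*⅓ = -13/18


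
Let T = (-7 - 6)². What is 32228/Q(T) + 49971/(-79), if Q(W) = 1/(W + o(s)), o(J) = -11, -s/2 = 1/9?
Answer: 402219925/79 ≈ 5.0914e+6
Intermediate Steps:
s = -2/9 ≈ -0.22222
T = 169 (T = (-13)² = 169)
Q(W) = 1/(-11 + W) (Q(W) = 1/(W - 11) = 1/(-11 + W))
32228/Q(T) + 49971/(-79) = 32228/(1/(-11 + 169)) + 49971/(-79) = 32228/(1/158) + 49971*(-1/79) = 32228/(1/158) - 49971/79 = 32228*158 - 49971/79 = 5092024 - 49971/79 = 402219925/79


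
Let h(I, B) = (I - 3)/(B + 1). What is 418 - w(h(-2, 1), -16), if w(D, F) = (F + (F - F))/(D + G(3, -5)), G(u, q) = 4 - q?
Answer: 5466/13 ≈ 420.46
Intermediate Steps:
h(I, B) = (-3 + I)/(1 + B)
w(D, F) = F/(9 + D) (w(D, F) = (F + (F - F))/(D + (4 - 1*(-5))) = (F + 0)/(D + (4 + 5)) = F/(D + 9) = F/(9 + D))
418 - w(h(-2, 1), -16) = 418 - (-16)/(9 + (-3 - 2)/(1 + 1)) = 418 - (-16)/(9 - 5/2) = 418 - (-16)/13/2 = 418 - (-16)*2/13 = 418 - 1*(-32/13) = 418 + 32/13 = 5466/13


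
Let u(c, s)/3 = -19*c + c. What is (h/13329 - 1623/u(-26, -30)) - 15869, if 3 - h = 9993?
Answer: -11000251553/693108 ≈ -15871.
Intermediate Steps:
u(c, s) = -54*c (u(c, s) = 3*(-19*c + c) = 3*(-18*c) = -54*c)
h = -9990 (h = 3 - 1*9993 = 3 - 9993 = -9990)
(h/13329 - 1623/u(-26, -30)) - 15869 = (-9990/13329 - 1623/((-54*(-26)))) - 15869 = (-9990*1/13329 - 1623/1404) - 15869 = (-1110/1481 - 1623*1/1404) - 15869 = (-1110/1481 - 541/468) - 15869 = -1320701/693108 - 15869 = -11000251553/693108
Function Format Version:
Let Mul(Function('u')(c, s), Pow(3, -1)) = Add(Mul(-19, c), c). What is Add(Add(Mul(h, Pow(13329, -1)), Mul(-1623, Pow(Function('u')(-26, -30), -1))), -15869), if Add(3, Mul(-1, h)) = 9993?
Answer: Rational(-11000251553, 693108) ≈ -15871.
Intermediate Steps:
Function('u')(c, s) = Mul(-54, c) (Function('u')(c, s) = Mul(3, Add(Mul(-19, c), c)) = Mul(3, Mul(-18, c)) = Mul(-54, c))
h = -9990 (h = Add(3, Mul(-1, 9993)) = Add(3, -9993) = -9990)
Add(Add(Mul(h, Pow(13329, -1)), Mul(-1623, Pow(Function('u')(-26, -30), -1))), -15869) = Add(Add(Mul(-9990, Pow(13329, -1)), Mul(-1623, Pow(Mul(-54, -26), -1))), -15869) = Add(Add(Mul(-9990, Rational(1, 13329)), Mul(-1623, Pow(1404, -1))), -15869) = Add(Add(Rational(-1110, 1481), Mul(-1623, Rational(1, 1404))), -15869) = Add(Add(Rational(-1110, 1481), Rational(-541, 468)), -15869) = Add(Rational(-1320701, 693108), -15869) = Rational(-11000251553, 693108)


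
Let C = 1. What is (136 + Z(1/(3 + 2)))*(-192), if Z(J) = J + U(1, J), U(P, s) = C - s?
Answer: -26304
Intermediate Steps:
U(P, s) = 1 - s
Z(J) = 1 (Z(J) = J + (1 - J) = 1)
(136 + Z(1/(3 + 2)))*(-192) = (136 + 1)*(-192) = 137*(-192) = -26304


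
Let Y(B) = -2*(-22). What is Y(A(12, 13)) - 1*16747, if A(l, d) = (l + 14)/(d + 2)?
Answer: -16703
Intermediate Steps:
A(l, d) = (14 + l)/(2 + d)
Y(B) = 44
Y(A(12, 13)) - 1*16747 = 44 - 1*16747 = 44 - 16747 = -16703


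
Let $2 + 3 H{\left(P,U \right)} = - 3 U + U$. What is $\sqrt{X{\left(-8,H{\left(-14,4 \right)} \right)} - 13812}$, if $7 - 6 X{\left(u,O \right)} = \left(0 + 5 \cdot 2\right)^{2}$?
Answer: $\frac{i \sqrt{55310}}{2} \approx 117.59 i$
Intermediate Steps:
$H{\left(P,U \right)} = - \frac{2}{3} - \frac{2 U}{3}$ ($H{\left(P,U \right)} = - \frac{2}{3} + \frac{- 3 U + U}{3} = - \frac{2}{3} + \frac{\left(-2\right) U}{3} = - \frac{2}{3} - \frac{2 U}{3}$)
$X{\left(u,O \right)} = - \frac{31}{2}$ ($X{\left(u,O \right)} = \frac{7}{6} - \frac{\left(0 + 5 \cdot 2\right)^{2}}{6} = \frac{7}{6} - \frac{\left(0 + 10\right)^{2}}{6} = \frac{7}{6} - \frac{10^{2}}{6} = \frac{7}{6} - \frac{50}{3} = - \frac{31}{2}$)
$\sqrt{X{\left(-8,H{\left(-14,4 \right)} \right)} - 13812} = \sqrt{- \frac{31}{2} - 13812} = \sqrt{- \frac{27655}{2}} = \frac{i \sqrt{55310}}{2}$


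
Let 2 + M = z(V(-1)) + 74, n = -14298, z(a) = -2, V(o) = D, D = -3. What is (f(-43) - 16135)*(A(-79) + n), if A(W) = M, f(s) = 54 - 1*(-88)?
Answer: 227548404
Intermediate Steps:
V(o) = -3
f(s) = 142 (f(s) = 54 + 88 = 142)
M = 70 (M = -2 + (-2 + 74) = -2 + 72 = 70)
A(W) = 70
(f(-43) - 16135)*(A(-79) + n) = (142 - 16135)*(70 - 14298) = -15993*(-14228) = 227548404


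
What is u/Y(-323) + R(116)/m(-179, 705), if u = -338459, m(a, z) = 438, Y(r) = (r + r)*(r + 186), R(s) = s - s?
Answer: -338459/88502 ≈ -3.8243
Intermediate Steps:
R(s) = 0
Y(r) = 2*r*(186 + r) (Y(r) = (2*r)*(186 + r) = 2*r*(186 + r))
u/Y(-323) + R(116)/m(-179, 705) = -338459*(-1/(646*(186 - 323))) + 0/438 = -338459/(2*(-323)*(-137)) + 0*(1/438) = -338459/88502 + 0 = -338459/88502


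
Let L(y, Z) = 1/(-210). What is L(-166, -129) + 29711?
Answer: 6239309/210 ≈ 29711.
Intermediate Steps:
L(y, Z) = -1/210
L(-166, -129) + 29711 = -1/210 + 29711 = 6239309/210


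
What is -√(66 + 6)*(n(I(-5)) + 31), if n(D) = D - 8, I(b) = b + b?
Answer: -78*√2 ≈ -110.31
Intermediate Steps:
I(b) = 2*b
n(D) = -8 + D
-√(66 + 6)*(n(I(-5)) + 31) = -√(66 + 6)*((-8 + 2*(-5)) + 31) = -√72*((-8 - 10) + 31) = -6*√2*(-18 + 31) = -6*√2*13 = -78*√2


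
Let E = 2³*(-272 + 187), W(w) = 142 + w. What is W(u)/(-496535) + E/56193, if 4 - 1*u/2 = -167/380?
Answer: -65763206731/5301340338450 ≈ -0.012405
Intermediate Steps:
u = 1687/190 (u = 8 - (-334)/380 = 8 - 2*(-167/380) = 8 + 167/190 = 1687/190 ≈ 8.8790)
E = -680 (E = 8*(-85) = -680)
W(u)/(-496535) + E/56193 = (142 + 1687/190)/(-496535) - 680/56193 = (28667/190)*(-1/496535) - 680*1/56193 = -28667/94341650 - 680/56193 = -65763206731/5301340338450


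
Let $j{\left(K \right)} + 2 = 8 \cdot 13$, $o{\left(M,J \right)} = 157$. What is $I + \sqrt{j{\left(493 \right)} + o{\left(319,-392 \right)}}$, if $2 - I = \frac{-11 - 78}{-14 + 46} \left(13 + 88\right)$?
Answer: $\frac{9053}{32} + \sqrt{259} \approx 299.0$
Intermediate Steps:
$j{\left(K \right)} = 102$ ($j{\left(K \right)} = -2 + 8 \cdot 13 = -2 + 104 = 102$)
$I = \frac{9053}{32}$ ($I = 2 - \frac{-11 - 78}{-14 + 46} \left(13 + 88\right) = 2 - - \frac{89}{32} \cdot 101 = 2 - \left(-89\right) \frac{1}{32} \cdot 101 = 2 - \left(- \frac{89}{32}\right) 101 = 2 - - \frac{8989}{32} = 2 + \frac{8989}{32} = \frac{9053}{32} \approx 282.91$)
$I + \sqrt{j{\left(493 \right)} + o{\left(319,-392 \right)}} = \frac{9053}{32} + \sqrt{102 + 157} = \frac{9053}{32} + \sqrt{259}$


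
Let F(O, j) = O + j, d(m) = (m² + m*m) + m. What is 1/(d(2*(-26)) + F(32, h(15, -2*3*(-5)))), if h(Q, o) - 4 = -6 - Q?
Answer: 1/5371 ≈ 0.00018619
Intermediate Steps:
h(Q, o) = -2 - Q (h(Q, o) = 4 + (-6 - Q) = -2 - Q)
d(m) = m + 2*m² (d(m) = (m² + m²) + m = 2*m² + m = m + 2*m²)
1/(d(2*(-26)) + F(32, h(15, -2*3*(-5)))) = 1/((2*(-26))*(1 + 2*(2*(-26))) + (32 + (-2 - 1*15))) = 1/(-52*(1 + 2*(-52)) + (32 + (-2 - 15))) = 1/(-52*(1 - 104) + (32 - 17)) = 1/(-52*(-103) + 15) = 1/(5356 + 15) = 1/5371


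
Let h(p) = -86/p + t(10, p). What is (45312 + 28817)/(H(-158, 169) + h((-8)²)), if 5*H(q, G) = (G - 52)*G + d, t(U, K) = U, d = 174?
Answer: 11860640/639689 ≈ 18.541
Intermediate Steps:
H(q, G) = 174/5 + G*(-52 + G)/5 (H(q, G) = ((G - 52)*G + 174)/5 = ((-52 + G)*G + 174)/5 = (G*(-52 + G) + 174)/5 = (174 + G*(-52 + G))/5 = 174/5 + G*(-52 + G)/5)
h(p) = 10 - 86/p (h(p) = -86/p + 10 = 10 - 86/p)
(45312 + 28817)/(H(-158, 169) + h((-8)²)) = (45312 + 28817)/((174/5 - 52/5*169 + (⅕)*169²) + (10 - 86/((-8)²))) = 74129/((174/5 - 8788/5 + (⅕)*28561) + (10 - 86/64)) = 74129/((174/5 - 8788/5 + 28561/5) + (10 - 86*1/64)) = 74129/(19947/5 + (10 - 43/32)) = 74129/(19947/5 + 277/32) = 74129/(639689/160) = 74129*(160/639689) = 11860640/639689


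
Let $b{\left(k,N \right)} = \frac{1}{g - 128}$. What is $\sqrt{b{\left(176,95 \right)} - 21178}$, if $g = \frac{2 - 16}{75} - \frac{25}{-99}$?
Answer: $\frac{i \sqrt{2123285669004457}}{316637} \approx 145.53 i$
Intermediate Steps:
$g = \frac{163}{2475}$ ($g = \left(-14\right) \frac{1}{75} - - \frac{25}{99} = - \frac{14}{75} + \frac{25}{99} = \frac{163}{2475} \approx 0.065859$)
$b{\left(k,N \right)} = - \frac{2475}{316637}$ ($b{\left(k,N \right)} = \frac{1}{\frac{163}{2475} - 128} = \frac{1}{- \frac{316637}{2475}} = - \frac{2475}{316637}$)
$\sqrt{b{\left(176,95 \right)} - 21178} = \sqrt{- \frac{2475}{316637} - 21178} = \sqrt{- \frac{6705740861}{316637}} = \frac{i \sqrt{2123285669004457}}{316637}$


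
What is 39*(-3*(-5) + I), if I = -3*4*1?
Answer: 117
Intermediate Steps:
I = -12 (I = -12*1 = -12)
39*(-3*(-5) + I) = 39*(-3*(-5) - 12) = 39*(15 - 12) = 39*3 = 117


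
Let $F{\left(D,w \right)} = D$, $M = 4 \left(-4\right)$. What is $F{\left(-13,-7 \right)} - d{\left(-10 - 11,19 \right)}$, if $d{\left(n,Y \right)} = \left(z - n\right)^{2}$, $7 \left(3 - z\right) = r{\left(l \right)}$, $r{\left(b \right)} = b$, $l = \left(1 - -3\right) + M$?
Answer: $- \frac{33037}{49} \approx -674.22$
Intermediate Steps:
$M = -16$
$l = -12$ ($l = \left(1 - -3\right) - 16 = \left(1 + 3\right) - 16 = 4 - 16 = -12$)
$z = \frac{33}{7}$ ($z = 3 - - \frac{12}{7} = 3 + \frac{12}{7} = \frac{33}{7} \approx 4.7143$)
$d{\left(n,Y \right)} = \left(\frac{33}{7} - n\right)^{2}$
$F{\left(-13,-7 \right)} - d{\left(-10 - 11,19 \right)} = -13 - \frac{\left(-33 + 7 \left(-10 - 11\right)\right)^{2}}{49} = -13 - \frac{\left(-33 + 7 \left(-21\right)\right)^{2}}{49} = -13 - \frac{\left(-33 - 147\right)^{2}}{49} = -13 - \frac{\left(-180\right)^{2}}{49} = -13 - \frac{1}{49} \cdot 32400 = -13 - \frac{32400}{49} = - \frac{33037}{49}$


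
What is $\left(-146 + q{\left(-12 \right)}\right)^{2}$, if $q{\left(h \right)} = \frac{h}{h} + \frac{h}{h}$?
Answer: $20736$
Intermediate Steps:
$q{\left(h \right)} = 2$ ($q{\left(h \right)} = 1 + 1 = 2$)
$\left(-146 + q{\left(-12 \right)}\right)^{2} = \left(-146 + 2\right)^{2} = \left(-144\right)^{2} = 20736$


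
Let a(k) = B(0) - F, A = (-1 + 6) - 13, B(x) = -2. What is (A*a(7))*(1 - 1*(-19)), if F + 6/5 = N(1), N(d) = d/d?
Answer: 288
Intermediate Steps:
N(d) = 1
F = -⅕ (F = -6/5 + 1 = -⅕ ≈ -0.20000)
A = -8 (A = 5 - 13 = -8)
a(k) = -9/5 (a(k) = -2 - 1*(-⅕) = -2 + ⅕ = -9/5)
(A*a(7))*(1 - 1*(-19)) = (-8*(-9/5))*(1 - 1*(-19)) = 72*(1 + 19)/5 = (72/5)*20 = 288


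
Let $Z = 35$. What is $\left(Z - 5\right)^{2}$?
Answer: $900$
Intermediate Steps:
$\left(Z - 5\right)^{2} = \left(35 - 5\right)^{2} = 30^{2} = 900$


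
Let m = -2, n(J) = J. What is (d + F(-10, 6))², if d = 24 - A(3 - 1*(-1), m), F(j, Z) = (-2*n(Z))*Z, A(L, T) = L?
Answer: 2704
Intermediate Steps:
F(j, Z) = -2*Z² (F(j, Z) = (-2*Z)*Z = -2*Z²)
d = 20 (d = 24 - (3 - 1*(-1)) = 24 - (3 + 1) = 24 - 1*4 = 24 - 4 = 20)
(d + F(-10, 6))² = (20 - 2*6²)² = (20 - 2*36)² = (20 - 72)² = (-52)² = 2704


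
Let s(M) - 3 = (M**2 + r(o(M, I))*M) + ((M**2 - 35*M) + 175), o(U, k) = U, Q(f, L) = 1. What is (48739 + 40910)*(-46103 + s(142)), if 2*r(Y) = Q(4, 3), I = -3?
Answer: -940955904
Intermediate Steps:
r(Y) = 1/2 (r(Y) = (1/2)*1 = 1/2)
s(M) = 178 + 2*M**2 - 69*M/2 (s(M) = 3 + ((M**2 + M/2) + ((M**2 - 35*M) + 175)) = 3 + ((M**2 + M/2) + (175 + M**2 - 35*M)) = 3 + (175 + 2*M**2 - 69*M/2) = 178 + 2*M**2 - 69*M/2)
(48739 + 40910)*(-46103 + s(142)) = (48739 + 40910)*(-46103 + (178 + 2*142**2 - 69/2*142)) = 89649*(-46103 + (178 + 2*20164 - 4899)) = 89649*(-46103 + (178 + 40328 - 4899)) = 89649*(-46103 + 35607) = 89649*(-10496) = -940955904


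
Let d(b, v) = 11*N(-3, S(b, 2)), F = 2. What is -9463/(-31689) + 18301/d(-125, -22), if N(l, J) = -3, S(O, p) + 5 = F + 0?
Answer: -193209370/348579 ≈ -554.28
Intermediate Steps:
S(O, p) = -3 (S(O, p) = -5 + (2 + 0) = -5 + 2 = -3)
d(b, v) = -33 (d(b, v) = 11*(-3) = -33)
-9463/(-31689) + 18301/d(-125, -22) = -9463/(-31689) + 18301/(-33) = -9463*(-1/31689) + 18301*(-1/33) = 9463/31689 - 18301/33 = -193209370/348579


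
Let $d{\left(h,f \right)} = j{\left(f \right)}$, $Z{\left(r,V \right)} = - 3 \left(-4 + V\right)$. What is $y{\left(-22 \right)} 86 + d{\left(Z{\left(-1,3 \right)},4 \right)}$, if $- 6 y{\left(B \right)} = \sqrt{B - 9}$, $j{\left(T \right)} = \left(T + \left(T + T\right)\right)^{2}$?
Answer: $144 - \frac{43 i \sqrt{31}}{3} \approx 144.0 - 79.805 i$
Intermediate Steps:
$Z{\left(r,V \right)} = 12 - 3 V$
$j{\left(T \right)} = 9 T^{2}$ ($j{\left(T \right)} = \left(T + 2 T\right)^{2} = \left(3 T\right)^{2} = 9 T^{2}$)
$d{\left(h,f \right)} = 9 f^{2}$
$y{\left(B \right)} = - \frac{\sqrt{-9 + B}}{6}$ ($y{\left(B \right)} = - \frac{\sqrt{B - 9}}{6} = - \frac{\sqrt{-9 + B}}{6}$)
$y{\left(-22 \right)} 86 + d{\left(Z{\left(-1,3 \right)},4 \right)} = - \frac{\sqrt{-9 - 22}}{6} \cdot 86 + 9 \cdot 4^{2} = - \frac{\sqrt{-31}}{6} \cdot 86 + 9 \cdot 16 = - \frac{i \sqrt{31}}{6} \cdot 86 + 144 = - \frac{43 i \sqrt{31}}{3} + 144 = 144 - \frac{43 i \sqrt{31}}{3}$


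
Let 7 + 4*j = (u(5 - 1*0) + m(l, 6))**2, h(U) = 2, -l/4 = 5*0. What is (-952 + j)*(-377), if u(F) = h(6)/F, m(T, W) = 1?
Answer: 17968951/50 ≈ 3.5938e+5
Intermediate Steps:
l = 0 (l = -20*0 = -4*0 = 0)
u(F) = 2/F
j = -63/50 (j = -7/4 + (2/(5 - 1*0) + 1)**2/4 = -7/4 + (2/(5 + 0) + 1)**2/4 = -7/4 + (2/5 + 1)**2/4 = -7/4 + (7/5)**2/4 = -7/4 + (1/4)*(49/25) = -7/4 + 49/100 = -63/50 ≈ -1.2600)
(-952 + j)*(-377) = (-952 - 63/50)*(-377) = -47663/50*(-377) = 17968951/50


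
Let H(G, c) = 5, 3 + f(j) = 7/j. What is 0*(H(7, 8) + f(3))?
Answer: 0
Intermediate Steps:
f(j) = -3 + 7/j
0*(H(7, 8) + f(3)) = 0*(5 + (-3 + 7/3)) = 0*(5 - ⅔) = 0*(13/3) = 0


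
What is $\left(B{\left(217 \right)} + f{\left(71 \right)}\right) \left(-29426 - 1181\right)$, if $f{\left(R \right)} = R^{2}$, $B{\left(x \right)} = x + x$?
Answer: $-167573325$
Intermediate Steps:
$B{\left(x \right)} = 2 x$
$\left(B{\left(217 \right)} + f{\left(71 \right)}\right) \left(-29426 - 1181\right) = \left(2 \cdot 217 + 71^{2}\right) \left(-29426 - 1181\right) = \left(434 + 5041\right) \left(-30607\right) = 5475 \left(-30607\right) = -167573325$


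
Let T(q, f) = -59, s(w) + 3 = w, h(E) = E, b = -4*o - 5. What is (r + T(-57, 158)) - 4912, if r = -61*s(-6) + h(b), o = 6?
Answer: -4451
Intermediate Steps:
b = -29 (b = -4*6 - 5 = -24 - 5 = -29)
s(w) = -3 + w
r = 520 (r = -61*(-3 - 6) - 29 = -61*(-9) - 29 = 549 - 29 = 520)
(r + T(-57, 158)) - 4912 = (520 - 59) - 4912 = 461 - 4912 = -4451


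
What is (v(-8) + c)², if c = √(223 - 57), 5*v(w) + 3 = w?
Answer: 4271/25 - 22*√166/5 ≈ 114.15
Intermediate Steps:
v(w) = -⅗ + w/5
c = √166 ≈ 12.884
(v(-8) + c)² = ((-⅗ + (⅕)*(-8)) + √166)² = ((-⅗ - 8/5) + √166)² = (-11/5 + √166)²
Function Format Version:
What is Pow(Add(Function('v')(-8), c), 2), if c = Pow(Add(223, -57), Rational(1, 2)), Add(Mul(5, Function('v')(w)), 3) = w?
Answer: Add(Rational(4271, 25), Mul(Rational(-22, 5), Pow(166, Rational(1, 2)))) ≈ 114.15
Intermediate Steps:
Function('v')(w) = Add(Rational(-3, 5), Mul(Rational(1, 5), w))
c = Pow(166, Rational(1, 2)) ≈ 12.884
Pow(Add(Function('v')(-8), c), 2) = Pow(Add(Add(Rational(-3, 5), Mul(Rational(1, 5), -8)), Pow(166, Rational(1, 2))), 2) = Pow(Add(Add(Rational(-3, 5), Rational(-8, 5)), Pow(166, Rational(1, 2))), 2) = Pow(Add(Rational(-11, 5), Pow(166, Rational(1, 2))), 2)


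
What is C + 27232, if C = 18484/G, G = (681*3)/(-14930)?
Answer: -220331144/2043 ≈ -1.0785e+5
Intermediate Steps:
G = -2043/14930 (G = 2043*(-1/14930) = -2043/14930 ≈ -0.13684)
C = -275966120/2043 (C = 18484/(-2043/14930) = 18484*(-14930/2043) = -275966120/2043 ≈ -1.3508e+5)
C + 27232 = -275966120/2043 + 27232 = -220331144/2043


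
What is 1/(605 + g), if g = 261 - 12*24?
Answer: 1/578 ≈ 0.0017301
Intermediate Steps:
g = -27 (g = 261 - 1*288 = 261 - 288 = -27)
1/(605 + g) = 1/(605 - 27) = 1/578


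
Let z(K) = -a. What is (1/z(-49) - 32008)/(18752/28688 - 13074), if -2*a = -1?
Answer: 5739393/2344051 ≈ 2.4485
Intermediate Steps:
a = 1/2 (a = -1/2*(-1) = 1/2 ≈ 0.50000)
z(K) = -1/2 (z(K) = -1*1/2 = -1/2)
(1/z(-49) - 32008)/(18752/28688 - 13074) = (1/(-1/2) - 32008)/(18752/28688 - 13074) = (-2 - 32008)/(18752*(1/28688) - 13074) = -32010/(1172/1793 - 13074) = -32010/(-23440510/1793) = -32010*(-1793/23440510) = 5739393/2344051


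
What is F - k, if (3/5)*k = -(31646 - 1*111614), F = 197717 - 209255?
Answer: -144818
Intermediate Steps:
F = -11538
k = 133280 (k = 5*(-(31646 - 1*111614))/3 = 5*(-(31646 - 111614))/3 = 5*(-1*(-79968))/3 = (5/3)*79968 = 133280)
F - k = -11538 - 1*133280 = -11538 - 133280 = -144818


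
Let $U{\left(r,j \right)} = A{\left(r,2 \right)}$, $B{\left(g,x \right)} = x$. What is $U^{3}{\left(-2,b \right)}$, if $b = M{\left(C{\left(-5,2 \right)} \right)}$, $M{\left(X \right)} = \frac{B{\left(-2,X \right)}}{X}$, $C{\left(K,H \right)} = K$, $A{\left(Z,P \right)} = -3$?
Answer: $-27$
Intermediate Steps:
$M{\left(X \right)} = 1$ ($M{\left(X \right)} = \frac{X}{X} = 1$)
$b = 1$
$U{\left(r,j \right)} = -3$
$U^{3}{\left(-2,b \right)} = \left(-3\right)^{3} = -27$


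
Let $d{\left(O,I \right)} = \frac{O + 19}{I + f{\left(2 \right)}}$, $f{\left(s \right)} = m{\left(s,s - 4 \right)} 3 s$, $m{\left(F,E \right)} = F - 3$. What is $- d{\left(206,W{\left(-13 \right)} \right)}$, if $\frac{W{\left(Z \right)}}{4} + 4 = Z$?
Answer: $\frac{225}{74} \approx 3.0405$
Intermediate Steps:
$m{\left(F,E \right)} = -3 + F$
$W{\left(Z \right)} = -16 + 4 Z$
$f{\left(s \right)} = s \left(-9 + 3 s\right)$ ($f{\left(s \right)} = \left(-3 + s\right) 3 s = \left(-9 + 3 s\right) s = s \left(-9 + 3 s\right)$)
$d{\left(O,I \right)} = \frac{19 + O}{-6 + I}$ ($d{\left(O,I \right)} = \frac{O + 19}{I + 3 \cdot 2 \left(-3 + 2\right)} = \frac{19 + O}{I + 3 \cdot 2 \left(-1\right)} = \frac{19 + O}{I - 6} = \frac{19 + O}{-6 + I}$)
$- d{\left(206,W{\left(-13 \right)} \right)} = - \frac{19 + 206}{-6 + \left(-16 + 4 \left(-13\right)\right)} = - \frac{225}{-6 - 68} = - \frac{225}{-74} = - \frac{\left(-1\right) 225}{74} = \left(-1\right) \left(- \frac{225}{74}\right) = \frac{225}{74}$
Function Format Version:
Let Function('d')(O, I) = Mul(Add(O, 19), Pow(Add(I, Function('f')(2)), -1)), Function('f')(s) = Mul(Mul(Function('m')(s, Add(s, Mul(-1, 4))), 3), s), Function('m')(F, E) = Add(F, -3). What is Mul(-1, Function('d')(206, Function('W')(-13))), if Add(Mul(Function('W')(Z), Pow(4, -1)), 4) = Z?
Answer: Rational(225, 74) ≈ 3.0405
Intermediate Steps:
Function('m')(F, E) = Add(-3, F)
Function('W')(Z) = Add(-16, Mul(4, Z))
Function('f')(s) = Mul(s, Add(-9, Mul(3, s))) (Function('f')(s) = Mul(Mul(Add(-3, s), 3), s) = Mul(Add(-9, Mul(3, s)), s) = Mul(s, Add(-9, Mul(3, s))))
Function('d')(O, I) = Mul(Pow(Add(-6, I), -1), Add(19, O)) (Function('d')(O, I) = Mul(Add(O, 19), Pow(Add(I, Mul(3, 2, Add(-3, 2))), -1)) = Mul(Add(19, O), Pow(Add(I, Mul(3, 2, -1)), -1)) = Mul(Add(19, O), Pow(Add(I, -6), -1)) = Mul(Add(19, O), Pow(Add(-6, I), -1)) = Mul(Pow(Add(-6, I), -1), Add(19, O)))
Mul(-1, Function('d')(206, Function('W')(-13))) = Mul(-1, Mul(Pow(Add(-6, Add(-16, Mul(4, -13))), -1), Add(19, 206))) = Mul(-1, Mul(Pow(Add(-6, Add(-16, -52)), -1), 225)) = Mul(-1, Mul(Pow(Add(-6, -68), -1), 225)) = Mul(-1, Mul(Pow(-74, -1), 225)) = Mul(-1, Mul(Rational(-1, 74), 225)) = Mul(-1, Rational(-225, 74)) = Rational(225, 74)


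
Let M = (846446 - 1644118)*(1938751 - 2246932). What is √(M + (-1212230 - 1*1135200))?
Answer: √245825007202 ≈ 4.9581e+5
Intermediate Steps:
M = 245827354632 (M = -797672*(-308181) = 245827354632)
√(M + (-1212230 - 1*1135200)) = √(245827354632 + (-1212230 - 1*1135200)) = √(245827354632 + (-1212230 - 1135200)) = √(245827354632 - 2347430) = √245825007202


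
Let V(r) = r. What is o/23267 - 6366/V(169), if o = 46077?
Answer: -140330709/3932123 ≈ -35.688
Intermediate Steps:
o/23267 - 6366/V(169) = 46077/23267 - 6366/169 = -140330709/3932123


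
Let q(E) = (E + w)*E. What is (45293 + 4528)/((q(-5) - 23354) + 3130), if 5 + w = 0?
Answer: -49821/20174 ≈ -2.4696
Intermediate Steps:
w = -5 (w = -5 + 0 = -5)
q(E) = E*(-5 + E) (q(E) = (E - 5)*E = (-5 + E)*E = E*(-5 + E))
(45293 + 4528)/((q(-5) - 23354) + 3130) = (45293 + 4528)/((-5*(-5 - 5) - 23354) + 3130) = 49821/((-5*(-10) - 23354) + 3130) = 49821/((50 - 23354) + 3130) = 49821/(-23304 + 3130) = 49821/(-20174) = 49821*(-1/20174) = -49821/20174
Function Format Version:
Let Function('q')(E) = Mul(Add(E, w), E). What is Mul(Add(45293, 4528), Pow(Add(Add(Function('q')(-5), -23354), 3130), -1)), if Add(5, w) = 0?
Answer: Rational(-49821, 20174) ≈ -2.4696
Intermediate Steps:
w = -5 (w = Add(-5, 0) = -5)
Function('q')(E) = Mul(E, Add(-5, E)) (Function('q')(E) = Mul(Add(E, -5), E) = Mul(Add(-5, E), E) = Mul(E, Add(-5, E)))
Mul(Add(45293, 4528), Pow(Add(Add(Function('q')(-5), -23354), 3130), -1)) = Mul(Add(45293, 4528), Pow(Add(Add(Mul(-5, Add(-5, -5)), -23354), 3130), -1)) = Mul(49821, Pow(Add(Add(Mul(-5, -10), -23354), 3130), -1)) = Mul(49821, Pow(Add(Add(50, -23354), 3130), -1)) = Mul(49821, Pow(Add(-23304, 3130), -1)) = Mul(49821, Pow(-20174, -1)) = Mul(49821, Rational(-1, 20174)) = Rational(-49821, 20174)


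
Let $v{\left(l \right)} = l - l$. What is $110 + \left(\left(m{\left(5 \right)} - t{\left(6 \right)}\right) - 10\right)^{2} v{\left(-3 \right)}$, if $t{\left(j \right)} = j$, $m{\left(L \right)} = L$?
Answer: $110$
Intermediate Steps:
$v{\left(l \right)} = 0$
$110 + \left(\left(m{\left(5 \right)} - t{\left(6 \right)}\right) - 10\right)^{2} v{\left(-3 \right)} = 110 + \left(\left(5 - 6\right) - 10\right)^{2} \cdot 0 = 110 + \left(-1 - 10\right)^{2} \cdot 0 = 110 + \left(-11\right)^{2} \cdot 0 = 110 + 121 \cdot 0 = 110 + 0 = 110$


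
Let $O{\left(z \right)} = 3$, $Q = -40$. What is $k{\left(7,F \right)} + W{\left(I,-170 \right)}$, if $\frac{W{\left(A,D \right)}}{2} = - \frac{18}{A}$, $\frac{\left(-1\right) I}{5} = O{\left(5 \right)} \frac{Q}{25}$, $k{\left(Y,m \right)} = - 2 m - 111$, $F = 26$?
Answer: $- \frac{329}{2} \approx -164.5$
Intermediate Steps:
$k{\left(Y,m \right)} = -111 - 2 m$
$I = 24$ ($I = - 5 \cdot 3 \left(- \frac{40}{25}\right) = - 5 \cdot 3 \left(\left(-40\right) \frac{1}{25}\right) = - 5 \cdot 3 \left(- \frac{8}{5}\right) = \left(-5\right) \left(- \frac{24}{5}\right) = 24$)
$W{\left(A,D \right)} = - \frac{36}{A}$ ($W{\left(A,D \right)} = 2 \left(- \frac{18}{A}\right) = - \frac{36}{A}$)
$k{\left(7,F \right)} + W{\left(I,-170 \right)} = \left(-111 - 52\right) - \frac{36}{24} = \left(-111 - 52\right) - \frac{3}{2} = -163 - \frac{3}{2} = - \frac{329}{2}$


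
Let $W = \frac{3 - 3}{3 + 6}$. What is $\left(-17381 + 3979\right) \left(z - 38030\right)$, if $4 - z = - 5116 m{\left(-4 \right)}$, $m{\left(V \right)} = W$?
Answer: $509624452$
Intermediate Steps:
$W = 0$ ($W = \frac{0}{9} = 0 \cdot \frac{1}{9} = 0$)
$m{\left(V \right)} = 0$
$z = 4$ ($z = 4 - \left(-5116\right) 0 = 4 - 0 = 4 + 0 = 4$)
$\left(-17381 + 3979\right) \left(z - 38030\right) = \left(-17381 + 3979\right) \left(4 - 38030\right) = \left(-13402\right) \left(-38026\right) = 509624452$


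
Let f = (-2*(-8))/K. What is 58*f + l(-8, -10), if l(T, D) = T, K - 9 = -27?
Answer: -536/9 ≈ -59.556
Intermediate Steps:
K = -18 (K = 9 - 27 = -18)
f = -8/9 (f = -2*(-8)/(-18) = 16*(-1/18) = -8/9 ≈ -0.88889)
58*f + l(-8, -10) = 58*(-8/9) - 8 = -464/9 - 8 = -536/9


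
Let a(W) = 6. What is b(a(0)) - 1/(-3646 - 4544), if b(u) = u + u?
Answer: 98281/8190 ≈ 12.000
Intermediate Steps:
b(u) = 2*u
b(a(0)) - 1/(-3646 - 4544) = 2*6 - 1/(-3646 - 4544) = 12 - 1/(-8190) = 12 - 1*(-1/8190) = 12 + 1/8190 = 98281/8190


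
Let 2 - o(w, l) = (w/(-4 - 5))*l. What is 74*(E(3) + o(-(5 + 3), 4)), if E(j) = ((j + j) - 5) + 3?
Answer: 1628/9 ≈ 180.89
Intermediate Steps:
E(j) = -2 + 2*j (E(j) = (2*j - 5) + 3 = (-5 + 2*j) + 3 = -2 + 2*j)
o(w, l) = 2 + l*w/9 (o(w, l) = 2 - w/(-4 - 5)*l = 2 - w/(-9)*l = 2 - (-w/9)*l = 2 - (-1)*l*w/9 = 2 + l*w/9)
74*(E(3) + o(-(5 + 3), 4)) = 74*((-2 + 2*3) + (2 + (1/9)*4*(-(5 + 3)))) = 74*((-2 + 6) + (2 + (1/9)*4*(-1*8))) = 74*(4 + (2 + (1/9)*4*(-8))) = 74*(4 + (2 - 32/9)) = 74*(4 - 14/9) = 74*(22/9) = 1628/9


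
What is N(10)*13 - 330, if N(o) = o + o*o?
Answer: 1100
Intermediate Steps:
N(o) = o + o²
N(10)*13 - 330 = (10*(1 + 10))*13 - 330 = (10*11)*13 - 330 = 110*13 - 330 = 1430 - 330 = 1100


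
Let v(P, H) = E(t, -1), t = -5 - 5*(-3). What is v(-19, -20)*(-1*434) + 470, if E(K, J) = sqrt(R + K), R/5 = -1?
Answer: 470 - 434*sqrt(5) ≈ -500.45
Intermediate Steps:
R = -5 (R = 5*(-1) = -5)
t = 10 (t = -5 + 15 = 10)
E(K, J) = sqrt(-5 + K)
v(P, H) = sqrt(5) (v(P, H) = sqrt(-5 + 10) = sqrt(5))
v(-19, -20)*(-1*434) + 470 = sqrt(5)*(-1*434) + 470 = sqrt(5)*(-434) + 470 = -434*sqrt(5) + 470 = 470 - 434*sqrt(5)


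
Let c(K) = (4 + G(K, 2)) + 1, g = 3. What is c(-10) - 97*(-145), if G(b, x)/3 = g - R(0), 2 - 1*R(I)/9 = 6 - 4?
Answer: 14079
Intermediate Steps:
R(I) = 0 (R(I) = 18 - 9*(6 - 4) = 18 - 9*2 = 18 - 18 = 0)
G(b, x) = 9 (G(b, x) = 3*(3 - 1*0) = 3*(3 + 0) = 3*3 = 9)
c(K) = 14 (c(K) = (4 + 9) + 1 = 13 + 1 = 14)
c(-10) - 97*(-145) = 14 - 97*(-145) = 14 + 14065 = 14079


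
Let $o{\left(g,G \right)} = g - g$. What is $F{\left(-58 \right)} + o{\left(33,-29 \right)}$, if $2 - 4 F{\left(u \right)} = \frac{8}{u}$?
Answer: $\frac{31}{58} \approx 0.53448$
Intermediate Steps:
$F{\left(u \right)} = \frac{1}{2} - \frac{2}{u}$ ($F{\left(u \right)} = \frac{1}{2} - \frac{8 \frac{1}{u}}{4} = \frac{1}{2} - \frac{2}{u}$)
$o{\left(g,G \right)} = 0$
$F{\left(-58 \right)} + o{\left(33,-29 \right)} = \frac{-4 - 58}{2 \left(-58\right)} + 0 = \frac{1}{2} \left(- \frac{1}{58}\right) \left(-62\right) + 0 = \frac{31}{58} + 0 = \frac{31}{58}$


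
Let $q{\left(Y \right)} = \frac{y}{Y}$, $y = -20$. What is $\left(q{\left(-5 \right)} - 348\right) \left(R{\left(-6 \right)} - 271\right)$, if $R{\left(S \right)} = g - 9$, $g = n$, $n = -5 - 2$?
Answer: $98728$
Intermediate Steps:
$q{\left(Y \right)} = - \frac{20}{Y}$
$n = -7$ ($n = -5 - 2 = -7$)
$g = -7$
$R{\left(S \right)} = -16$ ($R{\left(S \right)} = -7 - 9 = -16$)
$\left(q{\left(-5 \right)} - 348\right) \left(R{\left(-6 \right)} - 271\right) = \left(- \frac{20}{-5} - 348\right) \left(-16 - 271\right) = \left(\left(-20\right) \left(- \frac{1}{5}\right) - 348\right) \left(-287\right) = \left(4 - 348\right) \left(-287\right) = \left(-344\right) \left(-287\right) = 98728$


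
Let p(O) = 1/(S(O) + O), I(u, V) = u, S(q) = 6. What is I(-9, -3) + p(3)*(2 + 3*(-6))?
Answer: -97/9 ≈ -10.778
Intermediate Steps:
p(O) = 1/(6 + O)
I(-9, -3) + p(3)*(2 + 3*(-6)) = -9 + (2 + 3*(-6))/(6 + 3) = -9 + (2 - 18)/9 = -9 + (1/9)*(-16) = -9 - 16/9 = -97/9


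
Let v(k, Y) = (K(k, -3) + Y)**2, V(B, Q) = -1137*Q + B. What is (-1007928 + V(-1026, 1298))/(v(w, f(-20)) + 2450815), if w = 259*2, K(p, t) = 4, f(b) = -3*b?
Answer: -2484780/2454911 ≈ -1.0122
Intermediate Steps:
V(B, Q) = B - 1137*Q
w = 518
v(k, Y) = (4 + Y)**2
(-1007928 + V(-1026, 1298))/(v(w, f(-20)) + 2450815) = (-1007928 + (-1026 - 1137*1298))/((4 - 3*(-20))**2 + 2450815) = (-1007928 + (-1026 - 1475826))/((4 + 60)**2 + 2450815) = (-1007928 - 1476852)/(64**2 + 2450815) = -2484780/(4096 + 2450815) = -2484780/2454911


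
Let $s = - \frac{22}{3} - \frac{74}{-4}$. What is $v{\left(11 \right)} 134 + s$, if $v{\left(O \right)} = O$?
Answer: $\frac{8911}{6} \approx 1485.2$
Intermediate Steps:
$s = \frac{67}{6}$ ($s = \left(-22\right) \frac{1}{3} - - \frac{37}{2} = - \frac{22}{3} + \frac{37}{2} = \frac{67}{6} \approx 11.167$)
$v{\left(11 \right)} 134 + s = 11 \cdot 134 + \frac{67}{6} = 1474 + \frac{67}{6} = \frac{8911}{6}$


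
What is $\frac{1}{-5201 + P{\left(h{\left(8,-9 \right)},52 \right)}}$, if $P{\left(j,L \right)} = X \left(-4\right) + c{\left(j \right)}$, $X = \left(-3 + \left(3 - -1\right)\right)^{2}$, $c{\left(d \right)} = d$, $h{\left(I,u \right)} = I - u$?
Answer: $- \frac{1}{5188} \approx -0.00019275$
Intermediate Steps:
$X = 1$ ($X = \left(-3 + \left(3 + 1\right)\right)^{2} = \left(-3 + 4\right)^{2} = 1^{2} = 1$)
$P{\left(j,L \right)} = -4 + j$ ($P{\left(j,L \right)} = 1 \left(-4\right) + j = -4 + j$)
$\frac{1}{-5201 + P{\left(h{\left(8,-9 \right)},52 \right)}} = \frac{1}{-5201 + \left(-4 + \left(8 - -9\right)\right)} = \frac{1}{-5201 + \left(-4 + \left(8 + 9\right)\right)} = \frac{1}{-5201 + \left(-4 + 17\right)} = \frac{1}{-5201 + 13} = \frac{1}{-5188} = - \frac{1}{5188}$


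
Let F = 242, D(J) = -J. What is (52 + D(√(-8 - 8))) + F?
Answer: 294 - 4*I ≈ 294.0 - 4.0*I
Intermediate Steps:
(52 + D(√(-8 - 8))) + F = (52 - √(-8 - 8)) + 242 = (52 - √(-16)) + 242 = (52 - 4*I) + 242 = 294 - 4*I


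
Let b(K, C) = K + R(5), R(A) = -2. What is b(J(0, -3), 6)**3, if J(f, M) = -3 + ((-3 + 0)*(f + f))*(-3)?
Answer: -125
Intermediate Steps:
J(f, M) = -3 + 18*f (J(f, M) = -3 - 6*f*(-3) = -3 + 18*f)
b(K, C) = -2 + K (b(K, C) = K - 2 = -2 + K)
b(J(0, -3), 6)**3 = (-2 + (-3 + 18*0))**3 = (-2 + (-3 + 0))**3 = (-2 - 3)**3 = (-5)**3 = -125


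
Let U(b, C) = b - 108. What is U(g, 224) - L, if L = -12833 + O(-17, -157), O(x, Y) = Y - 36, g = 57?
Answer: 12975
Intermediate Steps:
O(x, Y) = -36 + Y
U(b, C) = -108 + b
L = -13026 (L = -12833 + (-36 - 157) = -12833 - 193 = -13026)
U(g, 224) - L = (-108 + 57) - 1*(-13026) = -51 + 13026 = 12975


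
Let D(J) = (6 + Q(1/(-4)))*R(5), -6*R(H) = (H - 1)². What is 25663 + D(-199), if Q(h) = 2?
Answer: 76925/3 ≈ 25642.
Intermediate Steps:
R(H) = -(-1 + H)²/6 (R(H) = -(H - 1)²/6 = -(-1 + H)²/6)
D(J) = -64/3 (D(J) = (6 + 2)*(-(-1 + 5)²/6) = 8*(-⅙*4²) = 8*(-⅙*16) = 8*(-8/3) = -64/3)
25663 + D(-199) = 25663 - 64/3 = 76925/3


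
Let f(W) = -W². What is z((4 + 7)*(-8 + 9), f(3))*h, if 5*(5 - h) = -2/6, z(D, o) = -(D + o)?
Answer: -152/15 ≈ -10.133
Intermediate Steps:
z(D, o) = -D - o
h = 76/15 (h = 5 - (-2)/(5*6) = 5 - ⅕*(-⅓) = 5 + 1/15 = 76/15 ≈ 5.0667)
z((4 + 7)*(-8 + 9), f(3))*h = (-(4 + 7)*(-8 + 9) - (-1)*3²)*(76/15) = (-11 - (-1)*9)*(76/15) = (-1*11 - 1*(-9))*(76/15) = (-11 + 9)*(76/15) = -2*76/15 = -152/15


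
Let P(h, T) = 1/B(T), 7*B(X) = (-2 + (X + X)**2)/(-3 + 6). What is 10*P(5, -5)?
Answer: 15/7 ≈ 2.1429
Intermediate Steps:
B(X) = -2/21 + 4*X**2/21 (B(X) = ((-2 + (X + X)**2)/(-3 + 6))/7 = ((-2 + (2*X)**2)/3)/7 = ((-2 + 4*X**2)*(1/3))/7 = (-2/3 + 4*X**2/3)/7 = -2/21 + 4*X**2/21)
P(h, T) = 1/(-2/21 + 4*T**2/21)
10*P(5, -5) = 10*(21/(2*(-1 + 2*(-5)**2))) = 10*(21/(2*(-1 + 2*25))) = 10*(21/(2*(-1 + 50))) = 10*((21/2)/49) = 10*((21/2)*(1/49)) = 10*(3/14) = 15/7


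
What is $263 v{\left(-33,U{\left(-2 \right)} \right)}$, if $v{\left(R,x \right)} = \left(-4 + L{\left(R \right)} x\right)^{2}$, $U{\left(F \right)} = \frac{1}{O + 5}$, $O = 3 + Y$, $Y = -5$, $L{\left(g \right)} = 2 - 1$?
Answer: $\frac{31823}{9} \approx 3535.9$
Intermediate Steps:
$L{\left(g \right)} = 1$
$O = -2$ ($O = 3 - 5 = -2$)
$U{\left(F \right)} = \frac{1}{3}$ ($U{\left(F \right)} = \frac{1}{-2 + 5} = \frac{1}{3}$)
$v{\left(R,x \right)} = \left(-4 + x\right)^{2}$ ($v{\left(R,x \right)} = \left(-4 + 1 x\right)^{2} = \left(-4 + x\right)^{2}$)
$263 v{\left(-33,U{\left(-2 \right)} \right)} = 263 \left(-4 + \frac{1}{3}\right)^{2} = 263 \left(- \frac{11}{3}\right)^{2} = 263 \cdot \frac{121}{9} = \frac{31823}{9}$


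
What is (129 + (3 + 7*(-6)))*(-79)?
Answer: -7110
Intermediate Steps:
(129 + (3 + 7*(-6)))*(-79) = (129 + (3 - 42))*(-79) = (129 - 39)*(-79) = 90*(-79) = -7110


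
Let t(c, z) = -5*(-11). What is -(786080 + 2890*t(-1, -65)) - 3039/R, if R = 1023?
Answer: -322256243/341 ≈ -9.4503e+5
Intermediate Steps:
t(c, z) = 55
-(786080 + 2890*t(-1, -65)) - 3039/R = -2890/(1/(272 + 55)) - 3039/1023 = -2890/(1/327) - 3039*1/1023 = -2890/1/327 - 1013/341 = -2890*327 - 1013/341 = -945030 - 1013/341 = -322256243/341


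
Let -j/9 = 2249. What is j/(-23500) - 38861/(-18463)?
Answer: 1286943083/433880500 ≈ 2.9661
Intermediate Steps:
j = -20241 (j = -9*2249 = -20241)
j/(-23500) - 38861/(-18463) = -20241/(-23500) - 38861/(-18463) = -20241*(-1/23500) - 38861*(-1/18463) = 20241/23500 + 38861/18463 = 1286943083/433880500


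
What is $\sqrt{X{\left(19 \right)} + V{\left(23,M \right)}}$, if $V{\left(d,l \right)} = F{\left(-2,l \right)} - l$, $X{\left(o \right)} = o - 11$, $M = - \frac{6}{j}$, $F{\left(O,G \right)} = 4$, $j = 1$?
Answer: $3 \sqrt{2} \approx 4.2426$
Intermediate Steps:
$M = -6$ ($M = - \frac{6}{1} = \left(-6\right) 1 = -6$)
$X{\left(o \right)} = -11 + o$ ($X{\left(o \right)} = o - 11 = -11 + o$)
$V{\left(d,l \right)} = 4 - l$
$\sqrt{X{\left(19 \right)} + V{\left(23,M \right)}} = \sqrt{\left(-11 + 19\right) + \left(4 - -6\right)} = \sqrt{8 + \left(4 + 6\right)} = \sqrt{8 + 10} = \sqrt{18} = 3 \sqrt{2}$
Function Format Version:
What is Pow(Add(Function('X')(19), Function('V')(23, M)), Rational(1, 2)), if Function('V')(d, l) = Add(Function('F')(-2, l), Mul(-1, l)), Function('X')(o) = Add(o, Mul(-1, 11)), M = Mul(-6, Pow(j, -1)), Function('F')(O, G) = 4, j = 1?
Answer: Mul(3, Pow(2, Rational(1, 2))) ≈ 4.2426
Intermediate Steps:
M = -6 (M = Mul(-6, Pow(1, -1)) = Mul(-6, 1) = -6)
Function('X')(o) = Add(-11, o) (Function('X')(o) = Add(o, -11) = Add(-11, o))
Function('V')(d, l) = Add(4, Mul(-1, l))
Pow(Add(Function('X')(19), Function('V')(23, M)), Rational(1, 2)) = Pow(Add(Add(-11, 19), Add(4, Mul(-1, -6))), Rational(1, 2)) = Pow(Add(8, Add(4, 6)), Rational(1, 2)) = Pow(Add(8, 10), Rational(1, 2)) = Pow(18, Rational(1, 2)) = Mul(3, Pow(2, Rational(1, 2)))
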